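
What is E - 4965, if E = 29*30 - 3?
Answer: -4098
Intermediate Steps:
E = 867 (E = 870 - 3 = 867)
E - 4965 = 867 - 4965 = -4098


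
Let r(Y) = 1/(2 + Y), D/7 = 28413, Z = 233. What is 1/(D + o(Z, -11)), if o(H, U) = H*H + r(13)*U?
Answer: 15/3797689 ≈ 3.9498e-6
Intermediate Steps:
D = 198891 (D = 7*28413 = 198891)
o(H, U) = H² + U/15 (o(H, U) = H*H + U/(2 + 13) = H² + U/15)
1/(D + o(Z, -11)) = 1/(198891 + (233² + (1/15)*(-11))) = 1/(198891 + (54289 - 11/15)) = 1/(198891 + 814324/15) = 1/(3797689/15) = 15/3797689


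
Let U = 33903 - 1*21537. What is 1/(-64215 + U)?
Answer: -1/51849 ≈ -1.9287e-5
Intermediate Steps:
U = 12366 (U = 33903 - 21537 = 12366)
1/(-64215 + U) = 1/(-64215 + 12366) = 1/(-51849) = -1/51849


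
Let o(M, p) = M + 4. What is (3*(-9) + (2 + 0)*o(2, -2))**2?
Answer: 225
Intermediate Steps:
o(M, p) = 4 + M
(3*(-9) + (2 + 0)*o(2, -2))**2 = (3*(-9) + (2 + 0)*(4 + 2))**2 = (-27 + 2*6)**2 = (-27 + 12)**2 = (-15)**2 = 225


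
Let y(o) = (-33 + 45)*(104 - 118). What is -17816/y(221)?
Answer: 2227/21 ≈ 106.05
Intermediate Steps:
y(o) = -168 (y(o) = 12*(-14) = -168)
-17816/y(221) = -17816/(-168) = -17816*(-1/168) = 2227/21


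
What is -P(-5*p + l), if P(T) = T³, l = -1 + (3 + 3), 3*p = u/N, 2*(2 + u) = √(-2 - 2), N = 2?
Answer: -7625/27 + 23875*I/216 ≈ -282.41 + 110.53*I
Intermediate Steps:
u = -2 + I (u = -2 + √(-2 - 2)/2 = -2 + √(-4)/2 = -2 + (2*I)/2 = -2 + I ≈ -2.0 + 1.0*I)
p = -⅓ + I/6 (p = ((-2 + I)/2)/3 = ((-2 + I)*(½))/3 = (-1 + I/2)/3 = -⅓ + I/6 ≈ -0.33333 + 0.16667*I)
l = 5 (l = -1 + 6 = 5)
-P(-5*p + l) = -(-5*(-⅓ + I/6) + 5)³ = -((5/3 - 5*I/6) + 5)³ = -(20/3 - 5*I/6)³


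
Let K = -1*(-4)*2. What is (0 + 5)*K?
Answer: 40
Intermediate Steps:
K = 8 (K = 4*2 = 8)
(0 + 5)*K = (0 + 5)*8 = 5*8 = 40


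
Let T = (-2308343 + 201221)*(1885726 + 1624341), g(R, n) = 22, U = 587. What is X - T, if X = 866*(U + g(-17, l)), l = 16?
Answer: 7396139924568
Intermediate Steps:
X = 527394 (X = 866*(587 + 22) = 866*609 = 527394)
T = -7396139397174 (T = -2107122*3510067 = -7396139397174)
X - T = 527394 - 1*(-7396139397174) = 527394 + 7396139397174 = 7396139924568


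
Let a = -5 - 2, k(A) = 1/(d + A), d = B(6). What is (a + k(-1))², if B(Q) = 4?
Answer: 400/9 ≈ 44.444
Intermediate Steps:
d = 4
k(A) = 1/(4 + A)
a = -7
(a + k(-1))² = (-7 + 1/(4 - 1))² = (-7 + 1/3)² = (-7 + ⅓)² = (-20/3)² = 400/9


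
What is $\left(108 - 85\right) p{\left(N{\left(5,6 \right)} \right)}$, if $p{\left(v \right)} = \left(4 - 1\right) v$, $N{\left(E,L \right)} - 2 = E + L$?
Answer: $897$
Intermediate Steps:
$N{\left(E,L \right)} = 2 + E + L$ ($N{\left(E,L \right)} = 2 + \left(E + L\right) = 2 + E + L$)
$p{\left(v \right)} = 3 v$
$\left(108 - 85\right) p{\left(N{\left(5,6 \right)} \right)} = \left(108 - 85\right) 3 \left(2 + 5 + 6\right) = 23 \cdot 3 \cdot 13 = 23 \cdot 39 = 897$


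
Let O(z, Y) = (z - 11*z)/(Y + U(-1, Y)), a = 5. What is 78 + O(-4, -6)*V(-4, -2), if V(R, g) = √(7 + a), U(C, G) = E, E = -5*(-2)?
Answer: 78 + 20*√3 ≈ 112.64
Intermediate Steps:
E = 10
U(C, G) = 10
V(R, g) = 2*√3 (V(R, g) = √(7 + 5) = √12 = 2*√3)
O(z, Y) = -10*z/(10 + Y) (O(z, Y) = (z - 11*z)/(Y + 10) = (-10*z)/(10 + Y) = -10*z/(10 + Y))
78 + O(-4, -6)*V(-4, -2) = 78 + (-10*(-4)/(10 - 6))*(2*√3) = 78 + (-10*(-4)/4)*(2*√3) = 78 + (-10*(-4)*¼)*(2*√3) = 78 + 10*(2*√3) = 78 + 20*√3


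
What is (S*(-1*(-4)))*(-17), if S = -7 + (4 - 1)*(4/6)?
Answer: 340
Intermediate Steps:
S = -5 (S = -7 + 3*(4*(1/6)) = -7 + 3*(2/3) = -7 + 2 = -5)
(S*(-1*(-4)))*(-17) = -(-5)*(-4)*(-17) = -5*4*(-17) = -20*(-17) = 340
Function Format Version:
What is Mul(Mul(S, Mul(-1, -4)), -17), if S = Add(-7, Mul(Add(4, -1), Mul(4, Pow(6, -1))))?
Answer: 340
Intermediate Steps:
S = -5 (S = Add(-7, Mul(3, Mul(4, Rational(1, 6)))) = Add(-7, Mul(3, Rational(2, 3))) = Add(-7, 2) = -5)
Mul(Mul(S, Mul(-1, -4)), -17) = Mul(Mul(-5, Mul(-1, -4)), -17) = Mul(Mul(-5, 4), -17) = Mul(-20, -17) = 340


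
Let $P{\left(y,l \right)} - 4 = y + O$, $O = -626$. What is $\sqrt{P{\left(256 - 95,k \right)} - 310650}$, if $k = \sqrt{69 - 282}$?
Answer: $i \sqrt{311111} \approx 557.77 i$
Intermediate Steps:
$k = i \sqrt{213}$ ($k = \sqrt{-213} = i \sqrt{213} \approx 14.595 i$)
$P{\left(y,l \right)} = -622 + y$ ($P{\left(y,l \right)} = 4 + \left(y - 626\right) = 4 + \left(-626 + y\right) = -622 + y$)
$\sqrt{P{\left(256 - 95,k \right)} - 310650} = \sqrt{\left(-622 + \left(256 - 95\right)\right) - 310650} = \sqrt{\left(-622 + 161\right) - 310650} = \sqrt{-461 - 310650} = \sqrt{-311111} = i \sqrt{311111}$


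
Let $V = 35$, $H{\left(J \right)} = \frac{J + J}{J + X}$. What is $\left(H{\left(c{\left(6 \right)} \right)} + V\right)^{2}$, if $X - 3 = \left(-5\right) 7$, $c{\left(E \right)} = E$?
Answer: $\frac{201601}{169} \approx 1192.9$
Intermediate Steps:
$X = -32$ ($X = 3 - 35 = -32$)
$H{\left(J \right)} = \frac{2 J}{-32 + J}$ ($H{\left(J \right)} = \frac{J + J}{J - 32} = \frac{2 J}{-32 + J}$)
$\left(H{\left(c{\left(6 \right)} \right)} + V\right)^{2} = \left(2 \cdot 6 \frac{1}{-32 + 6} + 35\right)^{2} = \left(2 \cdot 6 \frac{1}{-26} + 35\right)^{2} = \left(2 \cdot 6 \left(- \frac{1}{26}\right) + 35\right)^{2} = \left(- \frac{6}{13} + 35\right)^{2} = \left(\frac{449}{13}\right)^{2} = \frac{201601}{169}$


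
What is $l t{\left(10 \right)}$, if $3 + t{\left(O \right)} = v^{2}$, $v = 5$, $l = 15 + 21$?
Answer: $792$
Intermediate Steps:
$l = 36$
$t{\left(O \right)} = 22$ ($t{\left(O \right)} = -3 + 5^{2} = -3 + 25 = 22$)
$l t{\left(10 \right)} = 36 \cdot 22 = 792$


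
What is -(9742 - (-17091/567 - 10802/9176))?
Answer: -313879947/32116 ≈ -9773.3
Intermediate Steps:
-(9742 - (-17091/567 - 10802/9176)) = -(9742 - (-17091*1/567 - 10802*1/9176)) = -(9742 - (-211/7 - 5401/4588)) = -(9742 - 1*(-1005875/32116)) = -(9742 + 1005875/32116) = -1*313879947/32116 = -313879947/32116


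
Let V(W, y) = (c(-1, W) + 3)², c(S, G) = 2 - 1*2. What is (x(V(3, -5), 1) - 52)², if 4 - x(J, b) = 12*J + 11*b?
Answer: 27889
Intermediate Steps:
c(S, G) = 0 (c(S, G) = 2 - 2 = 0)
V(W, y) = 9 (V(W, y) = (0 + 3)² = 3² = 9)
x(J, b) = 4 - 12*J - 11*b (x(J, b) = 4 - (12*J + 11*b) = 4 - (11*b + 12*J) = 4 + (-12*J - 11*b) = 4 - 12*J - 11*b)
(x(V(3, -5), 1) - 52)² = ((4 - 12*9 - 11*1) - 52)² = ((4 - 108 - 11) - 52)² = (-115 - 52)² = (-167)² = 27889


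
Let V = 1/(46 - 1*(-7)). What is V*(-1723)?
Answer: -1723/53 ≈ -32.509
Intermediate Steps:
V = 1/53 (V = 1/(46 + 7) = 1/53 ≈ 0.018868)
V*(-1723) = (1/53)*(-1723) = -1723/53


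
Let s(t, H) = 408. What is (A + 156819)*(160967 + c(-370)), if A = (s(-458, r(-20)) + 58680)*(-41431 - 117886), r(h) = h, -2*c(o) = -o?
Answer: -1513531980992214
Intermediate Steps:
c(o) = o/2 (c(o) = -(-1)*o/2 = o/2)
A = -9413722896 (A = (408 + 58680)*(-41431 - 117886) = 59088*(-159317) = -9413722896)
(A + 156819)*(160967 + c(-370)) = (-9413722896 + 156819)*(160967 + (1/2)*(-370)) = -9413566077*(160967 - 185) = -9413566077*160782 = -1513531980992214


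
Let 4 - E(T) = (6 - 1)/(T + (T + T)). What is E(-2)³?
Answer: 24389/216 ≈ 112.91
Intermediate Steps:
E(T) = 4 - 5/(3*T) (E(T) = 4 - (6 - 1)/(T + (T + T)) = 4 - 5/(T + 2*T) = 4 - 5/(3*T))
E(-2)³ = (4 - 5/3/(-2))³ = (4 - 5/3*(-½))³ = (4 + ⅚)³ = (29/6)³ = 24389/216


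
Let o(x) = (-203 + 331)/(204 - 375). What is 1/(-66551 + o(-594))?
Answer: -171/11380349 ≈ -1.5026e-5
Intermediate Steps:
o(x) = -128/171 (o(x) = 128/(-171) = 128*(-1/171) = -128/171)
1/(-66551 + o(-594)) = 1/(-66551 - 128/171) = 1/(-11380349/171) = -171/11380349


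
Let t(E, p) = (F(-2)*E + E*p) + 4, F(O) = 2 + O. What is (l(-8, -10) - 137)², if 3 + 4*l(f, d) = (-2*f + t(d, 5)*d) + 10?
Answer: 4225/16 ≈ 264.06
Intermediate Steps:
t(E, p) = 4 + E*p (t(E, p) = ((2 - 2)*E + E*p) + 4 = (0*E + E*p) + 4 = (0 + E*p) + 4 = E*p + 4 = 4 + E*p)
l(f, d) = 7/4 - f/2 + d*(4 + 5*d)/4 (l(f, d) = -¾ + ((-2*f + (4 + d*5)*d) + 10)/4 = -¾ + ((-2*f + (4 + 5*d)*d) + 10)/4 = -¾ + ((-2*f + d*(4 + 5*d)) + 10)/4 = -¾ + (10 - 2*f + d*(4 + 5*d))/4 = -¾ + (5/2 - f/2 + d*(4 + 5*d)/4) = 7/4 - f/2 + d*(4 + 5*d)/4)
(l(-8, -10) - 137)² = ((7/4 - ½*(-8) + (¼)*(-10)*(4 + 5*(-10))) - 137)² = ((7/4 + 4 + (¼)*(-10)*(4 - 50)) - 137)² = ((7/4 + 4 + (¼)*(-10)*(-46)) - 137)² = ((7/4 + 4 + 115) - 137)² = (483/4 - 137)² = (-65/4)² = 4225/16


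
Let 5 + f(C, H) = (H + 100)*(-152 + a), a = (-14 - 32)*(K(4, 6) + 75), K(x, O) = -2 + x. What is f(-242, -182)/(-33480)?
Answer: -302903/33480 ≈ -9.0473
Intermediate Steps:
a = -3542 (a = (-14 - 32)*((-2 + 4) + 75) = -46*(2 + 75) = -46*77 = -3542)
f(C, H) = -369405 - 3694*H (f(C, H) = -5 + (H + 100)*(-152 - 3542) = -5 + (100 + H)*(-3694) = -5 + (-369400 - 3694*H) = -369405 - 3694*H)
f(-242, -182)/(-33480) = (-369405 - 3694*(-182))/(-33480) = (-369405 + 672308)*(-1/33480) = 302903*(-1/33480) = -302903/33480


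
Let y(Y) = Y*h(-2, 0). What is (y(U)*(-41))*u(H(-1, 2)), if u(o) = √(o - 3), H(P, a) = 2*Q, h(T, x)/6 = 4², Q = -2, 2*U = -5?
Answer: 9840*I*√7 ≈ 26034.0*I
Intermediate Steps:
U = -5/2 (U = (½)*(-5) = -5/2 ≈ -2.5000)
h(T, x) = 96 (h(T, x) = 6*4² = 6*16 = 96)
H(P, a) = -4 (H(P, a) = 2*(-2) = -4)
y(Y) = 96*Y (y(Y) = Y*96 = 96*Y)
u(o) = √(-3 + o)
(y(U)*(-41))*u(H(-1, 2)) = ((96*(-5/2))*(-41))*√(-3 - 4) = (-240*(-41))*√(-7) = 9840*(I*√7) = 9840*I*√7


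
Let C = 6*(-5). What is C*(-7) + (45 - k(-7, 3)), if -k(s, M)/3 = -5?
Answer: 240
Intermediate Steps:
k(s, M) = 15 (k(s, M) = -3*(-5) = 15)
C = -30
C*(-7) + (45 - k(-7, 3)) = -30*(-7) + (45 - 1*15) = 210 + (45 - 15) = 210 + 30 = 240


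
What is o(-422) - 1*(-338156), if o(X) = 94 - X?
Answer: 338672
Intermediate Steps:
o(-422) - 1*(-338156) = (94 - 1*(-422)) - 1*(-338156) = (94 + 422) + 338156 = 516 + 338156 = 338672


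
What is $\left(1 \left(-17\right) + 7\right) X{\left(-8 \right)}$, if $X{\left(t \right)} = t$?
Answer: $80$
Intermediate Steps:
$\left(1 \left(-17\right) + 7\right) X{\left(-8 \right)} = \left(1 \left(-17\right) + 7\right) \left(-8\right) = \left(-17 + 7\right) \left(-8\right) = \left(-10\right) \left(-8\right) = 80$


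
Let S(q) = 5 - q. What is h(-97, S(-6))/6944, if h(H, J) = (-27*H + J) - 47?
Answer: 369/992 ≈ 0.37198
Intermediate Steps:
h(H, J) = -47 + J - 27*H (h(H, J) = (J - 27*H) - 47 = -47 + J - 27*H)
h(-97, S(-6))/6944 = (-47 + (5 - 1*(-6)) - 27*(-97))/6944 = (-47 + (5 + 6) + 2619)*(1/6944) = (-47 + 11 + 2619)*(1/6944) = 2583*(1/6944) = 369/992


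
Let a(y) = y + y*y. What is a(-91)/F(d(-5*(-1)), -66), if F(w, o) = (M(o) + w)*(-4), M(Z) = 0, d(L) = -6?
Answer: 1365/4 ≈ 341.25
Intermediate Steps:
F(w, o) = -4*w (F(w, o) = (0 + w)*(-4) = w*(-4) = -4*w)
a(y) = y + y²
a(-91)/F(d(-5*(-1)), -66) = (-91*(1 - 91))/((-4*(-6))) = -91*(-90)/24 = 8190*(1/24) = 1365/4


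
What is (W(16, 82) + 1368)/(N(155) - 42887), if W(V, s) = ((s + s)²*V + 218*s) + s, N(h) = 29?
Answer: -224831/21429 ≈ -10.492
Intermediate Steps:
W(V, s) = 219*s + 4*V*s² (W(V, s) = ((2*s)²*V + 218*s) + s = ((4*s²)*V + 218*s) + s = (4*V*s² + 218*s) + s = (218*s + 4*V*s²) + s = 219*s + 4*V*s²)
(W(16, 82) + 1368)/(N(155) - 42887) = (82*(219 + 4*16*82) + 1368)/(29 - 42887) = (82*(219 + 5248) + 1368)/(-42858) = (82*5467 + 1368)*(-1/42858) = (448294 + 1368)*(-1/42858) = 449662*(-1/42858) = -224831/21429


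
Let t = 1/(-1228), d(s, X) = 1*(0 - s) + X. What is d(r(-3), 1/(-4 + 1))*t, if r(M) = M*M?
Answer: 7/921 ≈ 0.0076004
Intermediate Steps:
r(M) = M²
d(s, X) = X - s (d(s, X) = 1*(-s) + X = -s + X = X - s)
t = -1/1228 ≈ -0.00081433
d(r(-3), 1/(-4 + 1))*t = (1/(-4 + 1) - 1*(-3)²)*(-1/1228) = (1/(-3) - 1*9)*(-1/1228) = (-⅓ - 9)*(-1/1228) = -28/3*(-1/1228) = 7/921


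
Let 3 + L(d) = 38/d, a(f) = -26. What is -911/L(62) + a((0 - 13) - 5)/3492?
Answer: 12326956/32301 ≈ 381.63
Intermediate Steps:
L(d) = -3 + 38/d
-911/L(62) + a((0 - 13) - 5)/3492 = -911/(-3 + 38/62) - 26/3492 = -911/(-3 + 38*(1/62)) - 26*1/3492 = -911/(-3 + 19/31) - 13/1746 = -911/(-74/31) - 13/1746 = -911*(-31/74) - 13/1746 = 28241/74 - 13/1746 = 12326956/32301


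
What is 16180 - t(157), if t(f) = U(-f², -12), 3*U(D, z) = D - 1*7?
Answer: 73196/3 ≈ 24399.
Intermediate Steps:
U(D, z) = -7/3 + D/3 (U(D, z) = (D - 1*7)/3 = (D - 7)/3 = (-7 + D)/3 = -7/3 + D/3)
t(f) = -7/3 - f²/3 (t(f) = -7/3 + (-f²)/3 = -7/3 - f²/3)
16180 - t(157) = 16180 - (-7/3 - ⅓*157²) = 16180 - (-7/3 - ⅓*24649) = 16180 - (-7/3 - 24649/3) = 16180 - 1*(-24656/3) = 16180 + 24656/3 = 73196/3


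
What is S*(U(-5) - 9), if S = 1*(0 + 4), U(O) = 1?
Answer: -32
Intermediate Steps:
S = 4 (S = 1*4 = 4)
S*(U(-5) - 9) = 4*(1 - 9) = 4*(-8) = -32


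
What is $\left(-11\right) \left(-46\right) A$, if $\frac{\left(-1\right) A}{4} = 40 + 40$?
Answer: $-161920$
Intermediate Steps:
$A = -320$ ($A = - 4 \left(40 + 40\right) = \left(-4\right) 80 = -320$)
$\left(-11\right) \left(-46\right) A = \left(-11\right) \left(-46\right) \left(-320\right) = 506 \left(-320\right) = -161920$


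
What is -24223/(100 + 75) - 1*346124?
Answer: -60595923/175 ≈ -3.4626e+5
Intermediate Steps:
-24223/(100 + 75) - 1*346124 = -24223/175 - 346124 = -60595923/175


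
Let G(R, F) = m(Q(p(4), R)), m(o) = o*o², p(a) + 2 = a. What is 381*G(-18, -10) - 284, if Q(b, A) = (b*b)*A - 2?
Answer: -154390628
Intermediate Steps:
p(a) = -2 + a
Q(b, A) = -2 + A*b² (Q(b, A) = b²*A - 2 = A*b² - 2 = -2 + A*b²)
m(o) = o³
G(R, F) = (-2 + 4*R)³ (G(R, F) = (-2 + R*(-2 + 4)²)³ = (-2 + R*2²)³ = (-2 + R*4)³ = (-2 + 4*R)³)
381*G(-18, -10) - 284 = 381*(8*(-1 + 2*(-18))³) - 284 = 381*(8*(-1 - 36)³) - 284 = 381*(8*(-37)³) - 284 = 381*(8*(-50653)) - 284 = 381*(-405224) - 284 = -154390344 - 284 = -154390628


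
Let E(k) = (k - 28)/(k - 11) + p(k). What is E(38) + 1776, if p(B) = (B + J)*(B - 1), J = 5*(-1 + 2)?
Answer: 90919/27 ≈ 3367.4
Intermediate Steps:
J = 5 (J = 5*1 = 5)
p(B) = (-1 + B)*(5 + B) (p(B) = (B + 5)*(B - 1) = (5 + B)*(-1 + B) = (-1 + B)*(5 + B))
E(k) = -5 + k**2 + 4*k + (-28 + k)/(-11 + k) (E(k) = (k - 28)/(k - 11) + (-5 + k**2 + 4*k) = (-28 + k)/(-11 + k) + (-5 + k**2 + 4*k) = -5 + k**2 + 4*k + (-28 + k)/(-11 + k))
E(38) + 1776 = (27 + 38**3 - 48*38 - 7*38**2)/(-11 + 38) + 1776 = (27 + 54872 - 1824 - 7*1444)/27 + 1776 = (27 + 54872 - 1824 - 10108)/27 + 1776 = (1/27)*42967 + 1776 = 42967/27 + 1776 = 90919/27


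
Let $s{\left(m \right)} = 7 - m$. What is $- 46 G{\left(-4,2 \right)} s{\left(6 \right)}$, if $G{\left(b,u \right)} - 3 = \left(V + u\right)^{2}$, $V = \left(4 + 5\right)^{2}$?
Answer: $-317032$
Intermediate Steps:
$V = 81$ ($V = 9^{2} = 81$)
$G{\left(b,u \right)} = 3 + \left(81 + u\right)^{2}$
$- 46 G{\left(-4,2 \right)} s{\left(6 \right)} = - 46 \left(3 + \left(81 + 2\right)^{2}\right) \left(7 - 6\right) = - 46 \left(3 + 83^{2}\right) \left(7 - 6\right) = - 46 \left(3 + 6889\right) 1 = \left(-46\right) 6892 \cdot 1 = \left(-317032\right) 1 = -317032$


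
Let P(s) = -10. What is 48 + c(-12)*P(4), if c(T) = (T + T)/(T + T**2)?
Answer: 548/11 ≈ 49.818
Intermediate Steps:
c(T) = 2*T/(T + T**2) (c(T) = (2*T)/(T + T**2) = 2*T/(T + T**2))
48 + c(-12)*P(4) = 48 + (2/(1 - 12))*(-10) = 48 + (2/(-11))*(-10) = 48 + (2*(-1/11))*(-10) = 48 - 2/11*(-10) = 48 + 20/11 = 548/11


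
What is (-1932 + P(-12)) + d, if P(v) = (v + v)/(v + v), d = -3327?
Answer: -5258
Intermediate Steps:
P(v) = 1 (P(v) = (2*v)/((2*v)) = (2*v)*(1/(2*v)) = 1)
(-1932 + P(-12)) + d = (-1932 + 1) - 3327 = -1931 - 3327 = -5258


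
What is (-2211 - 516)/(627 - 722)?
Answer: 2727/95 ≈ 28.705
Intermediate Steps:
(-2211 - 516)/(627 - 722) = -2727/(-95) = -2727*(-1/95) = 2727/95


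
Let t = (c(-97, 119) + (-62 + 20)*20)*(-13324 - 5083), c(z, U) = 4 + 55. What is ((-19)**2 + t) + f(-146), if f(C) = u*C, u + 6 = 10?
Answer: 14375644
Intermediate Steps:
u = 4 (u = -6 + 10 = 4)
c(z, U) = 59
f(C) = 4*C
t = 14375867 (t = (59 + (-62 + 20)*20)*(-13324 - 5083) = (59 - 42*20)*(-18407) = (59 - 840)*(-18407) = -781*(-18407) = 14375867)
((-19)**2 + t) + f(-146) = ((-19)**2 + 14375867) + 4*(-146) = (361 + 14375867) - 584 = 14376228 - 584 = 14375644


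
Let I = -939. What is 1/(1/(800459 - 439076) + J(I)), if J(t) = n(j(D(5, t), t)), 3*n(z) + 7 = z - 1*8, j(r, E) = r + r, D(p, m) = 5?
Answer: -120461/200768 ≈ -0.60000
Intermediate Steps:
j(r, E) = 2*r
n(z) = -5 + z/3 (n(z) = -7/3 + (z - 1*8)/3 = -7/3 + (z - 8)/3 = -7/3 + (-8 + z)/3 = -7/3 + (-8/3 + z/3) = -5 + z/3)
J(t) = -5/3 (J(t) = -5 + (2*5)/3 = -5 + (⅓)*10 = -5 + 10/3 = -5/3)
1/(1/(800459 - 439076) + J(I)) = 1/(1/(800459 - 439076) - 5/3) = 1/(1/361383 - 5/3) = 1/(-200768/120461) = -120461/200768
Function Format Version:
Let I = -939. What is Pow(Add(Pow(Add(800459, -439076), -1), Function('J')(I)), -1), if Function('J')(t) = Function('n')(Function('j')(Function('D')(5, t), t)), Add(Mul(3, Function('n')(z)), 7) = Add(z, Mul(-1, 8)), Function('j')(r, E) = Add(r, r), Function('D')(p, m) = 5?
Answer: Rational(-120461, 200768) ≈ -0.60000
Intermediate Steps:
Function('j')(r, E) = Mul(2, r)
Function('n')(z) = Add(-5, Mul(Rational(1, 3), z)) (Function('n')(z) = Add(Rational(-7, 3), Mul(Rational(1, 3), Add(z, Mul(-1, 8)))) = Add(Rational(-7, 3), Mul(Rational(1, 3), Add(z, -8))) = Add(Rational(-7, 3), Mul(Rational(1, 3), Add(-8, z))) = Add(Rational(-7, 3), Add(Rational(-8, 3), Mul(Rational(1, 3), z))) = Add(-5, Mul(Rational(1, 3), z)))
Function('J')(t) = Rational(-5, 3) (Function('J')(t) = Add(-5, Mul(Rational(1, 3), Mul(2, 5))) = Add(-5, Mul(Rational(1, 3), 10)) = Add(-5, Rational(10, 3)) = Rational(-5, 3))
Pow(Add(Pow(Add(800459, -439076), -1), Function('J')(I)), -1) = Pow(Add(Pow(Add(800459, -439076), -1), Rational(-5, 3)), -1) = Pow(Add(Pow(361383, -1), Rational(-5, 3)), -1) = Pow(Add(Rational(1, 361383), Rational(-5, 3)), -1) = Pow(Rational(-200768, 120461), -1) = Rational(-120461, 200768)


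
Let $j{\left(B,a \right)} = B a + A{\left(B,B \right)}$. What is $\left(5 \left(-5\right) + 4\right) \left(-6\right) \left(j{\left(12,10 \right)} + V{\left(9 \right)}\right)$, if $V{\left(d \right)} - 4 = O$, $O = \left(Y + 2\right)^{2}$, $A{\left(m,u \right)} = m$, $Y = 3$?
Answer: $20286$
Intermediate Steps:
$O = 25$ ($O = \left(3 + 2\right)^{2} = 5^{2} = 25$)
$j{\left(B,a \right)} = B + B a$ ($j{\left(B,a \right)} = B a + B = B + B a$)
$V{\left(d \right)} = 29$ ($V{\left(d \right)} = 4 + 25 = 29$)
$\left(5 \left(-5\right) + 4\right) \left(-6\right) \left(j{\left(12,10 \right)} + V{\left(9 \right)}\right) = \left(5 \left(-5\right) + 4\right) \left(-6\right) \left(12 \left(1 + 10\right) + 29\right) = \left(-25 + 4\right) \left(-6\right) \left(12 \cdot 11 + 29\right) = \left(-21\right) \left(-6\right) \left(132 + 29\right) = 126 \cdot 161 = 20286$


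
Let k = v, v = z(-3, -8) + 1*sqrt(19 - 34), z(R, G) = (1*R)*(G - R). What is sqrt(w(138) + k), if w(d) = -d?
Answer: sqrt(-123 + I*sqrt(15)) ≈ 0.1746 + 11.092*I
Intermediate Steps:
z(R, G) = R*(G - R)
v = 15 + I*sqrt(15) (v = -3*(-8 - 1*(-3)) + 1*sqrt(19 - 34) = -3*(-8 + 3) + 1*sqrt(-15) = -3*(-5) + 1*(I*sqrt(15)) = 15 + I*sqrt(15) ≈ 15.0 + 3.873*I)
k = 15 + I*sqrt(15) ≈ 15.0 + 3.873*I
sqrt(w(138) + k) = sqrt(-1*138 + (15 + I*sqrt(15))) = sqrt(-138 + (15 + I*sqrt(15))) = sqrt(-123 + I*sqrt(15))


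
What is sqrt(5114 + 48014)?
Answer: 2*sqrt(13282) ≈ 230.50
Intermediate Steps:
sqrt(5114 + 48014) = sqrt(53128) = 2*sqrt(13282)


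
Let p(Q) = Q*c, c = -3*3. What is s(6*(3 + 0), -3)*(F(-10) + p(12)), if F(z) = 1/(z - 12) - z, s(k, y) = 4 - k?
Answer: 15099/11 ≈ 1372.6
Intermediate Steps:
c = -9
p(Q) = -9*Q (p(Q) = Q*(-9) = -9*Q)
F(z) = 1/(-12 + z) - z
s(6*(3 + 0), -3)*(F(-10) + p(12)) = (4 - 6*(3 + 0))*((1 - 1*(-10)² + 12*(-10))/(-12 - 10) - 9*12) = (4 - 6*3)*((1 - 1*100 - 120)/(-22) - 108) = (4 - 1*18)*(-(1 - 100 - 120)/22 - 108) = (4 - 18)*(-1/22*(-219) - 108) = -14*(219/22 - 108) = -14*(-2157/22) = 15099/11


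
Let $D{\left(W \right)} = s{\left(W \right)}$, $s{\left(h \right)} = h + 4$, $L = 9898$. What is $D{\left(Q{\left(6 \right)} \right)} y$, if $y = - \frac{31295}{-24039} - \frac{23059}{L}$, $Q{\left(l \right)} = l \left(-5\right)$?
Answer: $\frac{3179246083}{118969011} \approx 26.723$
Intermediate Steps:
$Q{\left(l \right)} = - 5 l$
$s{\left(h \right)} = 4 + h$
$D{\left(W \right)} = 4 + W$
$y = - \frac{244557391}{237938022}$ ($y = - \frac{31295}{-24039} - \frac{23059}{9898} = \left(-31295\right) \left(- \frac{1}{24039}\right) - \frac{23059}{9898} = \frac{31295}{24039} - \frac{23059}{9898} = - \frac{244557391}{237938022} \approx -1.0278$)
$D{\left(Q{\left(6 \right)} \right)} y = \left(4 - 30\right) \left(- \frac{244557391}{237938022}\right) = \left(-26\right) \left(- \frac{244557391}{237938022}\right) = \frac{3179246083}{118969011}$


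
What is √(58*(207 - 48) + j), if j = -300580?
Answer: I*√291358 ≈ 539.78*I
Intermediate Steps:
√(58*(207 - 48) + j) = √(58*(207 - 48) - 300580) = √(58*159 - 300580) = √(9222 - 300580) = √(-291358) = I*√291358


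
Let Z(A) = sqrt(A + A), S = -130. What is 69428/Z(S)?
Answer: -34714*I*sqrt(65)/65 ≈ -4305.7*I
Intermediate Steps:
Z(A) = sqrt(2)*sqrt(A) (Z(A) = sqrt(2*A) = sqrt(2)*sqrt(A))
69428/Z(S) = 69428/((sqrt(2)*sqrt(-130))) = 69428/((sqrt(2)*(I*sqrt(130)))) = 69428/((2*I*sqrt(65))) = 69428*(-I*sqrt(65)/130) = -34714*I*sqrt(65)/65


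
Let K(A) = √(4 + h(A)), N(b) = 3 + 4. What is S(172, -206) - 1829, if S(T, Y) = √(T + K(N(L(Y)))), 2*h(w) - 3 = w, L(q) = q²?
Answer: -1829 + 5*√7 ≈ -1815.8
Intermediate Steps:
h(w) = 3/2 + w/2
N(b) = 7
K(A) = √(11/2 + A/2) (K(A) = √(4 + (3/2 + A/2)) = √(11/2 + A/2))
S(T, Y) = √(3 + T) (S(T, Y) = √(T + √(22 + 2*7)/2) = √(T + √(22 + 14)/2) = √(T + √36/2) = √(T + (½)*6) = √(T + 3) = √(3 + T))
S(172, -206) - 1829 = √(3 + 172) - 1829 = √175 - 1829 = 5*√7 - 1829 = -1829 + 5*√7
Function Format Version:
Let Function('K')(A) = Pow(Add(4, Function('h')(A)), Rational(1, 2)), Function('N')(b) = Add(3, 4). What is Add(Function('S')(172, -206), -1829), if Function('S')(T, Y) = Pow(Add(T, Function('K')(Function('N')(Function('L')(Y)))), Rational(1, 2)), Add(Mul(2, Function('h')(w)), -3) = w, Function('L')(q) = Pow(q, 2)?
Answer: Add(-1829, Mul(5, Pow(7, Rational(1, 2)))) ≈ -1815.8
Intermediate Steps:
Function('h')(w) = Add(Rational(3, 2), Mul(Rational(1, 2), w))
Function('N')(b) = 7
Function('K')(A) = Pow(Add(Rational(11, 2), Mul(Rational(1, 2), A)), Rational(1, 2)) (Function('K')(A) = Pow(Add(4, Add(Rational(3, 2), Mul(Rational(1, 2), A))), Rational(1, 2)) = Pow(Add(Rational(11, 2), Mul(Rational(1, 2), A)), Rational(1, 2)))
Function('S')(T, Y) = Pow(Add(3, T), Rational(1, 2)) (Function('S')(T, Y) = Pow(Add(T, Mul(Rational(1, 2), Pow(Add(22, Mul(2, 7)), Rational(1, 2)))), Rational(1, 2)) = Pow(Add(T, Mul(Rational(1, 2), Pow(Add(22, 14), Rational(1, 2)))), Rational(1, 2)) = Pow(Add(T, Mul(Rational(1, 2), Pow(36, Rational(1, 2)))), Rational(1, 2)) = Pow(Add(T, Mul(Rational(1, 2), 6)), Rational(1, 2)) = Pow(Add(T, 3), Rational(1, 2)) = Pow(Add(3, T), Rational(1, 2)))
Add(Function('S')(172, -206), -1829) = Add(Pow(Add(3, 172), Rational(1, 2)), -1829) = Add(Pow(175, Rational(1, 2)), -1829) = Add(Mul(5, Pow(7, Rational(1, 2))), -1829) = Add(-1829, Mul(5, Pow(7, Rational(1, 2))))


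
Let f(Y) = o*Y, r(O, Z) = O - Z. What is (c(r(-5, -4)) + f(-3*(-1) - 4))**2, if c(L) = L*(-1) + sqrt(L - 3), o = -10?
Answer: 117 + 44*I ≈ 117.0 + 44.0*I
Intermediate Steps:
c(L) = sqrt(-3 + L) - L (c(L) = -L + sqrt(-3 + L) = sqrt(-3 + L) - L)
f(Y) = -10*Y
(c(r(-5, -4)) + f(-3*(-1) - 4))**2 = ((sqrt(-3 + (-5 - 1*(-4))) - (-5 - 1*(-4))) - 10*(-3*(-1) - 4))**2 = ((sqrt(-3 + (-5 + 4)) - (-5 + 4)) - 10*(3 - 4))**2 = ((sqrt(-3 - 1) - 1*(-1)) - 10*(-1))**2 = ((sqrt(-4) + 1) + 10)**2 = ((2*I + 1) + 10)**2 = ((1 + 2*I) + 10)**2 = (11 + 2*I)**2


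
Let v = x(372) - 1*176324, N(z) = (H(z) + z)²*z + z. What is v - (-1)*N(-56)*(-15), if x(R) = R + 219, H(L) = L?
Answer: 10362067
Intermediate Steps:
N(z) = z + 4*z³ (N(z) = (z + z)²*z + z = (2*z)²*z + z = (4*z²)*z + z = 4*z³ + z = z + 4*z³)
x(R) = 219 + R
v = -175733 (v = (219 + 372) - 1*176324 = 591 - 176324 = -175733)
v - (-1)*N(-56)*(-15) = -175733 - (-1)*(-56 + 4*(-56)³)*(-15) = -175733 - (-1)*(-56 + 4*(-175616))*(-15) = -175733 - (-1)*(-56 - 702464)*(-15) = -175733 - (-1)*(-702520*(-15)) = -175733 - (-1)*10537800 = -175733 - 1*(-10537800) = -175733 + 10537800 = 10362067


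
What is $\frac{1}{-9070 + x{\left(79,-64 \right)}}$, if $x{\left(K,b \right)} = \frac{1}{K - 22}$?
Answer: $- \frac{57}{516989} \approx -0.00011025$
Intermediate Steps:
$x{\left(K,b \right)} = \frac{1}{-22 + K}$
$\frac{1}{-9070 + x{\left(79,-64 \right)}} = \frac{1}{-9070 + \frac{1}{-22 + 79}} = \frac{1}{-9070 + \frac{1}{57}} = \frac{1}{- \frac{516989}{57}} = - \frac{57}{516989}$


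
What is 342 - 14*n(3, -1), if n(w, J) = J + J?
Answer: 370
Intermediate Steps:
n(w, J) = 2*J
342 - 14*n(3, -1) = 342 - 28*(-1) = 342 - 14*(-2) = 342 + 28 = 370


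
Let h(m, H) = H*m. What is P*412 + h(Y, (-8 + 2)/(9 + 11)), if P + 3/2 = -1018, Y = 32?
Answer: -2100218/5 ≈ -4.2004e+5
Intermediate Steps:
P = -2039/2 (P = -3/2 - 1018 = -2039/2 ≈ -1019.5)
P*412 + h(Y, (-8 + 2)/(9 + 11)) = -2039/2*412 + ((-8 + 2)/(9 + 11))*32 = -420034 - 6/20*32 = -420034 - 6*1/20*32 = -420034 - 3/10*32 = -420034 - 48/5 = -2100218/5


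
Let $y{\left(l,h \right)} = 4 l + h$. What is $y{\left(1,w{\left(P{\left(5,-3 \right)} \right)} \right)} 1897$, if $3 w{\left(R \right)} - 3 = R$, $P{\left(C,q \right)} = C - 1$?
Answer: $\frac{36043}{3} \approx 12014.0$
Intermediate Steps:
$P{\left(C,q \right)} = -1 + C$ ($P{\left(C,q \right)} = C - 1 = -1 + C$)
$w{\left(R \right)} = 1 + \frac{R}{3}$
$y{\left(l,h \right)} = h + 4 l$
$y{\left(1,w{\left(P{\left(5,-3 \right)} \right)} \right)} 1897 = \left(\left(1 + \frac{-1 + 5}{3}\right) + 4 \cdot 1\right) 1897 = \left(\left(1 + \frac{1}{3} \cdot 4\right) + 4\right) 1897 = \left(\left(1 + \frac{4}{3}\right) + 4\right) 1897 = \left(\frac{7}{3} + 4\right) 1897 = \frac{19}{3} \cdot 1897 = \frac{36043}{3}$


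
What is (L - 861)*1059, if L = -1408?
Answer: -2402871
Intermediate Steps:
(L - 861)*1059 = (-1408 - 861)*1059 = -2269*1059 = -2402871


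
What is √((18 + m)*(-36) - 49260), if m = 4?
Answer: 2*I*√12513 ≈ 223.72*I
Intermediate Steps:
√((18 + m)*(-36) - 49260) = √((18 + 4)*(-36) - 49260) = √(22*(-36) - 49260) = √(-792 - 49260) = √(-50052) = 2*I*√12513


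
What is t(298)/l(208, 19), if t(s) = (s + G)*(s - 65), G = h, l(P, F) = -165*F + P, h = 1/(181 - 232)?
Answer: -3540901/149277 ≈ -23.720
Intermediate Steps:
h = -1/51 (h = 1/(-51) = -1/51 ≈ -0.019608)
l(P, F) = P - 165*F
G = -1/51 ≈ -0.019608
t(s) = (-65 + s)*(-1/51 + s) (t(s) = (s - 1/51)*(s - 65) = (-1/51 + s)*(-65 + s) = (-65 + s)*(-1/51 + s))
t(298)/l(208, 19) = (65/51 + 298² - 3316/51*298)/(208 - 165*19) = (65/51 + 88804 - 988168/51)/(208 - 3135) = (3540901/51)/(-2927) = (3540901/51)*(-1/2927) = -3540901/149277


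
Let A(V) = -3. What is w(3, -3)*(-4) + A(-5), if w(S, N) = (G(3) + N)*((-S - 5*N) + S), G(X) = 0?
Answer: 177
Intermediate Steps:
w(S, N) = -5*N² (w(S, N) = (0 + N)*((-S - 5*N) + S) = N*(-5*N) = -5*N²)
w(3, -3)*(-4) + A(-5) = -5*(-3)²*(-4) - 3 = -5*9*(-4) - 3 = -45*(-4) - 3 = 180 - 3 = 177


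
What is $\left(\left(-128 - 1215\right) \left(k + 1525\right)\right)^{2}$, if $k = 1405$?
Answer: $15484146300100$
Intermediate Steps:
$\left(\left(-128 - 1215\right) \left(k + 1525\right)\right)^{2} = \left(\left(-128 - 1215\right) \left(1405 + 1525\right)\right)^{2} = \left(\left(-1343\right) 2930\right)^{2} = \left(-3934990\right)^{2} = 15484146300100$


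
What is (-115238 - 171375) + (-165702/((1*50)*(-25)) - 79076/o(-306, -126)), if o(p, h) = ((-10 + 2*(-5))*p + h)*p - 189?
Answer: -328441357840222/1146470625 ≈ -2.8648e+5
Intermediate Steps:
o(p, h) = -189 + p*(h - 20*p) (o(p, h) = ((-10 - 10)*p + h)*p - 189 = (-20*p + h)*p - 189 = (h - 20*p)*p - 189 = p*(h - 20*p) - 189 = -189 + p*(h - 20*p))
(-115238 - 171375) + (-165702/((1*50)*(-25)) - 79076/o(-306, -126)) = (-115238 - 171375) + (-165702/((1*50)*(-25)) - 79076/(-189 - 20*(-306)² - 126*(-306))) = -286613 + (-165702/(50*(-25)) - 79076/(-189 - 20*93636 + 38556)) = -286613 + (-165702/(-1250) - 79076/(-189 - 1872720 + 38556)) = -286613 + (-165702*(-1/1250) - 79076/(-1834353)) = -286613 + (82851/625 - 79076*(-1/1834353)) = -286613 + (82851/625 + 79076/1834353) = -286613 + 152027402903/1146470625 = -328441357840222/1146470625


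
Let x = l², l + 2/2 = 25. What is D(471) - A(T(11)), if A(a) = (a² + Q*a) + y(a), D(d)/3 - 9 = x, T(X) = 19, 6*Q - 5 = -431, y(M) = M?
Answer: 2724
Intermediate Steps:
l = 24 (l = -1 + 25 = 24)
Q = -71 (Q = ⅚ + (⅙)*(-431) = ⅚ - 431/6 = -71)
x = 576 (x = 24² = 576)
D(d) = 1755 (D(d) = 27 + 3*576 = 27 + 1728 = 1755)
A(a) = a² - 70*a (A(a) = (a² - 71*a) + a = a² - 70*a)
D(471) - A(T(11)) = 1755 - 19*(-70 + 19) = 1755 - 19*(-51) = 1755 - 1*(-969) = 1755 + 969 = 2724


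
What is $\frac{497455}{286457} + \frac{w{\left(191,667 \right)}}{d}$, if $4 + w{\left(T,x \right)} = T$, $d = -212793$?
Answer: $\frac{105801374356}{60956044401} \approx 1.7357$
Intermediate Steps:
$w{\left(T,x \right)} = -4 + T$
$\frac{497455}{286457} + \frac{w{\left(191,667 \right)}}{d} = \frac{497455}{286457} + \frac{-4 + 191}{-212793} = 497455 \cdot \frac{1}{286457} + 187 \left(- \frac{1}{212793}\right) = \frac{497455}{286457} - \frac{187}{212793} = \frac{105801374356}{60956044401}$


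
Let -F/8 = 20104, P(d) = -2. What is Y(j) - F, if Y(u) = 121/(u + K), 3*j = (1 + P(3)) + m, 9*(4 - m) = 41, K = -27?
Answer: 119494909/743 ≈ 1.6083e+5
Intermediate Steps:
m = -5/9 (m = 4 - 1/9*41 = 4 - 41/9 = -5/9 ≈ -0.55556)
F = -160832 (F = -8*20104 = -160832)
j = -14/27 (j = ((1 - 2) - 5/9)/3 = (-1 - 5/9)/3 = (1/3)*(-14/9) = -14/27 ≈ -0.51852)
Y(u) = 121/(-27 + u) (Y(u) = 121/(u - 27) = 121/(-27 + u))
Y(j) - F = 121/(-27 - 14/27) - 1*(-160832) = 121/(-743/27) + 160832 = 121*(-27/743) + 160832 = -3267/743 + 160832 = 119494909/743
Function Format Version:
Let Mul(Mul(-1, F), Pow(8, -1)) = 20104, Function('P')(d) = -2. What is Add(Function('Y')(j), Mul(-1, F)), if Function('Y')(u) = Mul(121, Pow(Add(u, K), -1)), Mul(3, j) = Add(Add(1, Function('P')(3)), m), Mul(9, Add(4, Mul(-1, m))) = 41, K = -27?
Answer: Rational(119494909, 743) ≈ 1.6083e+5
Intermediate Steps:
m = Rational(-5, 9) (m = Add(4, Mul(Rational(-1, 9), 41)) = Add(4, Rational(-41, 9)) = Rational(-5, 9) ≈ -0.55556)
F = -160832 (F = Mul(-8, 20104) = -160832)
j = Rational(-14, 27) (j = Mul(Rational(1, 3), Add(Add(1, -2), Rational(-5, 9))) = Mul(Rational(1, 3), Add(-1, Rational(-5, 9))) = Mul(Rational(1, 3), Rational(-14, 9)) = Rational(-14, 27) ≈ -0.51852)
Function('Y')(u) = Mul(121, Pow(Add(-27, u), -1)) (Function('Y')(u) = Mul(121, Pow(Add(u, -27), -1)) = Mul(121, Pow(Add(-27, u), -1)))
Add(Function('Y')(j), Mul(-1, F)) = Add(Mul(121, Pow(Add(-27, Rational(-14, 27)), -1)), Mul(-1, -160832)) = Add(Mul(121, Pow(Rational(-743, 27), -1)), 160832) = Add(Mul(121, Rational(-27, 743)), 160832) = Add(Rational(-3267, 743), 160832) = Rational(119494909, 743)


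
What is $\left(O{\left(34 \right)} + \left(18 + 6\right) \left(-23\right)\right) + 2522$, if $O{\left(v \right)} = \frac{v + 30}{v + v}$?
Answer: $\frac{33506}{17} \approx 1970.9$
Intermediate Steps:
$O{\left(v \right)} = \frac{30 + v}{2 v}$
$\left(O{\left(34 \right)} + \left(18 + 6\right) \left(-23\right)\right) + 2522 = \left(\frac{30 + 34}{2 \cdot 34} + \left(18 + 6\right) \left(-23\right)\right) + 2522 = \left(\frac{1}{2} \cdot \frac{1}{34} \cdot 64 + 24 \left(-23\right)\right) + 2522 = \left(\frac{16}{17} - 552\right) + 2522 = - \frac{9368}{17} + 2522 = \frac{33506}{17}$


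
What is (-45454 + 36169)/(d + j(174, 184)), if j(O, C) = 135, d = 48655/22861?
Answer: -42452877/626978 ≈ -67.710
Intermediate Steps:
d = 48655/22861 (d = 48655*(1/22861) = 48655/22861 ≈ 2.1283)
(-45454 + 36169)/(d + j(174, 184)) = (-45454 + 36169)/(48655/22861 + 135) = -9285/3134890/22861 = -9285*22861/3134890 = -42452877/626978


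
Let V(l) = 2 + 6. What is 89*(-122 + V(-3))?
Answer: -10146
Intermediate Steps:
V(l) = 8
89*(-122 + V(-3)) = 89*(-122 + 8) = 89*(-114) = -10146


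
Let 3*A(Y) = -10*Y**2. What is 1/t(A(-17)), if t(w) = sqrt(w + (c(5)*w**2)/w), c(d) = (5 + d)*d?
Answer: -I*sqrt(170)/2890 ≈ -0.0045116*I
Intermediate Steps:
c(d) = d*(5 + d)
A(Y) = -10*Y**2/3 (A(Y) = (-10*Y**2)/3 = -10*Y**2/3)
t(w) = sqrt(51)*sqrt(w) (t(w) = sqrt(w + ((5*(5 + 5))*w**2)/w) = sqrt(w + ((5*10)*w**2)/w) = sqrt(w + (50*w**2)/w) = sqrt(w + 50*w) = sqrt(51*w) = sqrt(51)*sqrt(w))
1/t(A(-17)) = 1/(sqrt(51)*sqrt(-10/3*(-17)**2)) = 1/(sqrt(51)*sqrt(-10/3*289)) = 1/(sqrt(51)*sqrt(-2890/3)) = 1/(sqrt(51)*(17*I*sqrt(30)/3)) = 1/(17*I*sqrt(170)) = -I*sqrt(170)/2890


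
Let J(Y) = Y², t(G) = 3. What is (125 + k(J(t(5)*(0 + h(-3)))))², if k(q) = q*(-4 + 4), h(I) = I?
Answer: 15625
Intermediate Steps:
k(q) = 0 (k(q) = q*0 = 0)
(125 + k(J(t(5)*(0 + h(-3)))))² = (125 + 0)² = 125² = 15625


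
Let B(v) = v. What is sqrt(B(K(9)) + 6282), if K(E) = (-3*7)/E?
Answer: sqrt(56517)/3 ≈ 79.244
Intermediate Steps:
K(E) = -21/E
sqrt(B(K(9)) + 6282) = sqrt(-21/9 + 6282) = sqrt(-21*1/9 + 6282) = sqrt(-7/3 + 6282) = sqrt(18839/3) = sqrt(56517)/3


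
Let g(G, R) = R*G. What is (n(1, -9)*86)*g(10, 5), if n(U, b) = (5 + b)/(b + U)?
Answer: 2150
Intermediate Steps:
n(U, b) = (5 + b)/(U + b)
g(G, R) = G*R
(n(1, -9)*86)*g(10, 5) = (((5 - 9)/(1 - 9))*86)*(10*5) = ((-4/(-8))*86)*50 = (-⅛*(-4)*86)*50 = ((½)*86)*50 = 43*50 = 2150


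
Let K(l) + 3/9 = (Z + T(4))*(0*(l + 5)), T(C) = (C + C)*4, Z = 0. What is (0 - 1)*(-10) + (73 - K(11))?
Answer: 250/3 ≈ 83.333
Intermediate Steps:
T(C) = 8*C (T(C) = (2*C)*4 = 8*C)
K(l) = -⅓ (K(l) = -⅓ + (0 + 8*4)*(0*(l + 5)) = -⅓ + (0 + 32)*(0*(5 + l)) = -⅓ + 32*0 = -⅓ + 0 = -⅓)
(0 - 1)*(-10) + (73 - K(11)) = (0 - 1)*(-10) + (73 - 1*(-⅓)) = -1*(-10) + (73 + ⅓) = 10 + 220/3 = 250/3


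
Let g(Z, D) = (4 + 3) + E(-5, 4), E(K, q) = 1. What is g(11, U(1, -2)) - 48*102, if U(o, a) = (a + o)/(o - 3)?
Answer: -4888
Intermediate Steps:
U(o, a) = (a + o)/(-3 + o)
g(Z, D) = 8 (g(Z, D) = (4 + 3) + 1 = 7 + 1 = 8)
g(11, U(1, -2)) - 48*102 = 8 - 48*102 = 8 - 4896 = -4888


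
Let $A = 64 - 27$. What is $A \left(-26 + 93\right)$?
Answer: $2479$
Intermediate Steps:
$A = 37$
$A \left(-26 + 93\right) = 37 \left(-26 + 93\right) = 37 \cdot 67 = 2479$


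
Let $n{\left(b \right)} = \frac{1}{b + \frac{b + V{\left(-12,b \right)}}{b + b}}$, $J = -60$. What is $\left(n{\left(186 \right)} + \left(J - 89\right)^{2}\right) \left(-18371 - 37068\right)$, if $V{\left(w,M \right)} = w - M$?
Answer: $- \frac{7095570861444}{5765} \approx -1.2308 \cdot 10^{9}$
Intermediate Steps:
$n{\left(b \right)} = \frac{1}{b - \frac{6}{b}}$ ($n{\left(b \right)} = \frac{1}{b + \frac{b - \left(12 + b\right)}{b + b}} = \frac{1}{b - \frac{12}{2 b}} = \frac{1}{b - 12 \frac{1}{2 b}} = \frac{1}{b - \frac{6}{b}}$)
$\left(n{\left(186 \right)} + \left(J - 89\right)^{2}\right) \left(-18371 - 37068\right) = \left(\frac{186}{-6 + 186^{2}} + \left(-60 - 89\right)^{2}\right) \left(-18371 - 37068\right) = \left(\frac{186}{-6 + 34596} + \left(-149\right)^{2}\right) \left(-55439\right) = \left(\frac{186}{34590} + 22201\right) \left(-55439\right) = \left(186 \cdot \frac{1}{34590} + 22201\right) \left(-55439\right) = \left(\frac{31}{5765} + 22201\right) \left(-55439\right) = \frac{127988796}{5765} \left(-55439\right) = - \frac{7095570861444}{5765}$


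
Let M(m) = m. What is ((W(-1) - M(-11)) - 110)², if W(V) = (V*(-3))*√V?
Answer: 9792 - 594*I ≈ 9792.0 - 594.0*I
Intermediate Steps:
W(V) = -3*V^(3/2) (W(V) = (-3*V)*√V = -3*V^(3/2))
((W(-1) - M(-11)) - 110)² = ((-(-3)*I - 1*(-11)) - 110)² = ((-(-3)*I + 11) - 110)² = ((3*I + 11) - 110)² = ((11 + 3*I) - 110)² = (-99 + 3*I)²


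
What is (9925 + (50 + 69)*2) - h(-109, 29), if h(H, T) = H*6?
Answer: 10817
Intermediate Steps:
h(H, T) = 6*H
(9925 + (50 + 69)*2) - h(-109, 29) = (9925 + (50 + 69)*2) - 6*(-109) = (9925 + 119*2) - 1*(-654) = (9925 + 238) + 654 = 10163 + 654 = 10817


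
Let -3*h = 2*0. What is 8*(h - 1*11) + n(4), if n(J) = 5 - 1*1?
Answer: -84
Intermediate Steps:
h = 0 (h = -2*0/3 = -1/3*0 = 0)
n(J) = 4 (n(J) = 5 - 1 = 4)
8*(h - 1*11) + n(4) = 8*(0 - 1*11) + 4 = 8*(0 - 11) + 4 = 8*(-11) + 4 = -88 + 4 = -84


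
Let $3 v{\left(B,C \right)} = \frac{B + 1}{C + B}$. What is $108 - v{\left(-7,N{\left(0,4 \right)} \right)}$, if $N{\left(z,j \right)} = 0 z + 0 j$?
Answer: $\frac{754}{7} \approx 107.71$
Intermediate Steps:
$N{\left(z,j \right)} = 0$ ($N{\left(z,j \right)} = 0 + 0 = 0$)
$v{\left(B,C \right)} = \frac{1 + B}{3 \left(B + C\right)}$ ($v{\left(B,C \right)} = \frac{\left(B + 1\right) \frac{1}{C + B}}{3} = \frac{\left(1 + B\right) \frac{1}{B + C}}{3} = \frac{\frac{1}{B + C} \left(1 + B\right)}{3} = \frac{1 + B}{3 \left(B + C\right)}$)
$108 - v{\left(-7,N{\left(0,4 \right)} \right)} = 108 - \frac{1 - 7}{3 \left(-7 + 0\right)} = 108 - \frac{1}{3} \frac{1}{-7} \left(-6\right) = 108 - \frac{1}{3} \left(- \frac{1}{7}\right) \left(-6\right) = 108 - \frac{2}{7} = \frac{754}{7}$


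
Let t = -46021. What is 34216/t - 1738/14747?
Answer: -584567850/678671687 ≈ -0.86134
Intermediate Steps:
34216/t - 1738/14747 = 34216/(-46021) - 1738/14747 = 34216*(-1/46021) - 1738*1/14747 = -34216/46021 - 1738/14747 = -584567850/678671687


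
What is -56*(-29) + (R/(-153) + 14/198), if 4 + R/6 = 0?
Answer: 2733575/1683 ≈ 1624.2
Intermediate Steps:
R = -24 (R = -24 + 6*0 = -24 + 0 = -24)
-56*(-29) + (R/(-153) + 14/198) = -56*(-29) + (-24/(-153) + 14/198) = 1624 + (-24*(-1/153) + 14*(1/198)) = 1624 + (8/51 + 7/99) = 1624 + 383/1683 = 2733575/1683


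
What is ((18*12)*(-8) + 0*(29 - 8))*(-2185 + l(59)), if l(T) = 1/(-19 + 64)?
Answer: 18878208/5 ≈ 3.7756e+6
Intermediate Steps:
l(T) = 1/45
((18*12)*(-8) + 0*(29 - 8))*(-2185 + l(59)) = ((18*12)*(-8) + 0*(29 - 8))*(-2185 + 1/45) = (216*(-8) + 0*21)*(-98324/45) = (-1728 + 0)*(-98324/45) = -1728*(-98324/45) = 18878208/5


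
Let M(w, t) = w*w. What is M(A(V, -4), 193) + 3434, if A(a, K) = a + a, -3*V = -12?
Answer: 3498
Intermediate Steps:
V = 4 (V = -1/3*(-12) = 4)
A(a, K) = 2*a
M(w, t) = w**2
M(A(V, -4), 193) + 3434 = (2*4)**2 + 3434 = 8**2 + 3434 = 64 + 3434 = 3498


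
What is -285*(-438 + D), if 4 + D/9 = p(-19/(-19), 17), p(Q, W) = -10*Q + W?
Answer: 117135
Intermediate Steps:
p(Q, W) = W - 10*Q
D = 27 (D = -36 + 9*(17 - (-190)/(-19)) = -36 + 9*(17 - (-190)*(-1)/19) = -36 + 9*(17 - 10*1) = -36 + 9*(17 - 10) = -36 + 9*7 = -36 + 63 = 27)
-285*(-438 + D) = -285*(-438 + 27) = -285*(-411) = 117135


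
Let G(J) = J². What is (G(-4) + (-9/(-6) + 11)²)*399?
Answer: 274911/4 ≈ 68728.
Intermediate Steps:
(G(-4) + (-9/(-6) + 11)²)*399 = ((-4)² + (-9/(-6) + 11)²)*399 = (16 + (-9*(-⅙) + 11)²)*399 = (16 + (3/2 + 11)²)*399 = (16 + (25/2)²)*399 = (16 + 625/4)*399 = (689/4)*399 = 274911/4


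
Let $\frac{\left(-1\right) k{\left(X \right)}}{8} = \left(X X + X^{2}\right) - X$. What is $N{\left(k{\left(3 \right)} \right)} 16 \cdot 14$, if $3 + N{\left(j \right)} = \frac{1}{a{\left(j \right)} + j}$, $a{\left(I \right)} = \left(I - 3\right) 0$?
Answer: $- \frac{10108}{15} \approx -673.87$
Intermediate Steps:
$k{\left(X \right)} = - 16 X^{2} + 8 X$ ($k{\left(X \right)} = - 8 \left(\left(X X + X^{2}\right) - X\right) = - 8 \left(\left(X^{2} + X^{2}\right) - X\right) = - 8 \left(2 X^{2} - X\right) = - 8 \left(- X + 2 X^{2}\right) = - 16 X^{2} + 8 X$)
$a{\left(I \right)} = 0$ ($a{\left(I \right)} = \left(-3 + I\right) 0 = 0$)
$N{\left(j \right)} = -3 + \frac{1}{j}$ ($N{\left(j \right)} = -3 + \frac{1}{0 + j} = -3 + \frac{1}{j}$)
$N{\left(k{\left(3 \right)} \right)} 16 \cdot 14 = \left(-3 + \frac{1}{8 \cdot 3 \left(1 - 6\right)}\right) 16 \cdot 14 = \left(-3 + \frac{1}{8 \cdot 3 \left(1 - 6\right)}\right) 224 = \left(-3 + \frac{1}{8 \cdot 3 \left(-5\right)}\right) 224 = \left(-3 + \frac{1}{-120}\right) 224 = \left(-3 - \frac{1}{120}\right) 224 = \left(- \frac{361}{120}\right) 224 = - \frac{10108}{15}$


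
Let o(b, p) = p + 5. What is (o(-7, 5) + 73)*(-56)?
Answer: -4648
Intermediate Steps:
o(b, p) = 5 + p
(o(-7, 5) + 73)*(-56) = ((5 + 5) + 73)*(-56) = (10 + 73)*(-56) = 83*(-56) = -4648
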